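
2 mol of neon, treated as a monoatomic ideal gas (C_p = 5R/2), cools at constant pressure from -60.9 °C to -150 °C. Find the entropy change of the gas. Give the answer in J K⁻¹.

In kelvin: T₁ = 212.25 K, T₂ = 123.15 K. At constant pressure, ΔS = nC_p ln(T₂/T₁) with C_p = 5R/2 = 20.79 J mol⁻¹ K⁻¹.
ΔS = 2 × 20.79 × ln(123.15/212.25) = -22.6 J/K.

ΔS = -22.6 J/K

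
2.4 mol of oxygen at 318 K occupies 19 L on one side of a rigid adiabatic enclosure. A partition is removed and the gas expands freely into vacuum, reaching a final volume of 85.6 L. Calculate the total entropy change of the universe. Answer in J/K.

ΔS_universe = 30 J/K

No heat is exchanged and no work is done, so the ideal-gas temperature stays constant.
Entropy is a state function; using a reversible isothermal path, ΔS_gas = nR ln(V₂/V₁) = 2.4 × 8.314 × ln(85.6/19) = 30 J/K.
The insulated surroundings exchange no heat, so ΔS_surr = 0 and ΔS_universe = ΔS_gas.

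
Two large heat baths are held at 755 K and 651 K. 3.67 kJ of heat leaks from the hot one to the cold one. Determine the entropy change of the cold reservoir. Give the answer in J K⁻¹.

The cold reservoir gains heat Q, so ΔS_cold = +Q/T_C = 3670/651 = 5.64 J/K.

ΔS_cold = 5.64 J/K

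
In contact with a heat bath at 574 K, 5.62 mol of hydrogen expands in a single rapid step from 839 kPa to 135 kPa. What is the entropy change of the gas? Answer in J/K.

Entropy is a state function, so ΔS_gas depends only on the end states.
For an isothermal ideal gas ΔS_gas = nR ln(P₁/P₂) = 5.62 × 8.314 × ln(839/135) = 85.4 J/K.

ΔS_gas = 85.4 J/K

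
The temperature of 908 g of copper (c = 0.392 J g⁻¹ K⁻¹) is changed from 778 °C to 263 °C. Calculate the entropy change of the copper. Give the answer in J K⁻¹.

In kelvin: T₁ = 1051.15 K, T₂ = 536.15 K. ΔS = ∫dQ_rev/T = m c ln(T₂/T₁) = 908 × 0.392 × ln(536.15/1051.15) = -240 J/K.

ΔS = -240 J/K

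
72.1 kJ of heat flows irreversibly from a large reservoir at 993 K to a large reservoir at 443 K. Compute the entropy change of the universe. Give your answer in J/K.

ΔS_total = 90.1 J/K

ΔS_hot = −Q/T_H = −72100/993 = -72.608 J/K and ΔS_cold = +Q/T_C = 72100/443 = 162.75 J/K.
ΔS_total = -72.608 + 162.75 = 90.1 J/K, positive as the second law requires.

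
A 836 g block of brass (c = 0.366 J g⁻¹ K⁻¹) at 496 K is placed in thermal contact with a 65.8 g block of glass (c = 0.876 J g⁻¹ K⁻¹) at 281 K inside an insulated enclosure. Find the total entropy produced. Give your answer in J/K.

Energy balance: T_f = (m₁c₁T₁ + m₂c₂T₂)/(m₁c₁ + m₂c₂) = 461.92 K.
ΔS₁ = m₁c₁ ln(T_f/T₁) = 305.976 × ln(461.92/496) = -21.78 J/K.
ΔS₂ = m₂c₂ ln(T_f/T₂) = 57.6408 × ln(461.92/281) = 28.65 J/K.
ΔS_total = -21.78 + 28.65 = 6.87 J/K.

ΔS_total = 6.87 J/K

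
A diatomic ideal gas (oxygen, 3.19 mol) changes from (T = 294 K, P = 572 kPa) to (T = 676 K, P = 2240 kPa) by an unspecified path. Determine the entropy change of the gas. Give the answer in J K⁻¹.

ΔS = 41.1 J/K

ΔS = nC_p ln(T₂/T₁) − nR ln(P₂/P₁), with C_p = 7R/2 = 29.1 J mol⁻¹ K⁻¹ for a diatomic ideal gas.
ΔS = 3.19 × [29.1 × ln(676/294) − 8.314 × ln(2240/572)] = 41.1 J/K.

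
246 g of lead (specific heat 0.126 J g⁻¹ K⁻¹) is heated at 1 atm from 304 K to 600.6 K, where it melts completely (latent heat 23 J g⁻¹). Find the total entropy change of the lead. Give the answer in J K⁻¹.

Warming step: ΔS₁ = m c ln(T_tr/T_i) = 246 × 0.126 × ln(600.6/304) = 21.11 J/K.
Phase change: ΔS₂ = +mL/T_tr = 246 × 23 / 600.6 = 9.421 J/K.
ΔS_total = (21.11) + (9.421) = 30.5 J/K.

ΔS = 30.5 J/K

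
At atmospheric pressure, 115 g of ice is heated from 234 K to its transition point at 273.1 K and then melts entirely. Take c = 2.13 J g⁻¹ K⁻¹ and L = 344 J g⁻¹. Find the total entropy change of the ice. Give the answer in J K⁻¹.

ΔS = 183 J/K

Warming step: ΔS₁ = m c ln(T_tr/T_i) = 115 × 2.13 × ln(273.1/234) = 37.85 J/K.
Phase change: ΔS₂ = +mL/T_tr = 115 × 344 / 273.1 = 144.9 J/K.
ΔS_total = (37.85) + (144.9) = 183 J/K.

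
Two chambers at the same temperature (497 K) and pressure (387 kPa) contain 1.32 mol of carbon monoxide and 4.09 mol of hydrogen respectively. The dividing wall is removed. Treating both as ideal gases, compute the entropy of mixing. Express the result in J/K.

Mole fractions: x_A = 1.32/5.41 = 0.244, x_B = 0.756.
ΔS_mix = −R(n_A ln x_A + n_B ln x_B) = −8.314 × (1.32 ln 0.244 + 4.09 ln 0.756) = 25 J/K.

ΔS_mix = 25 J/K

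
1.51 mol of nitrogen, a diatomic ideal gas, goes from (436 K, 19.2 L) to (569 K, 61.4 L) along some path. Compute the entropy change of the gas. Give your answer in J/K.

ΔS = 23 J/K

Entropy is a state function: ΔS = nC_V ln(T₂/T₁) + nR ln(V₂/V₁), with C_V = 5R/2 = 20.79 J mol⁻¹ K⁻¹ for a diatomic ideal gas.
ΔS = 1.51 × [20.79 × ln(569/436) + 8.314 × ln(61.4/19.2)] = 23 J/K.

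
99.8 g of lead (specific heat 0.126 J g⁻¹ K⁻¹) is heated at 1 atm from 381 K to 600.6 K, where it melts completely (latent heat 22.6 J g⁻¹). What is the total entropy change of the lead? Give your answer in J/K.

Warming step: ΔS₁ = m c ln(T_tr/T_i) = 99.8 × 0.126 × ln(600.6/381) = 5.723 J/K.
Phase change: ΔS₂ = +mL/T_tr = 99.8 × 22.6 / 600.6 = 3.755 J/K.
ΔS_total = (5.723) + (3.755) = 9.48 J/K.

ΔS = 9.48 J/K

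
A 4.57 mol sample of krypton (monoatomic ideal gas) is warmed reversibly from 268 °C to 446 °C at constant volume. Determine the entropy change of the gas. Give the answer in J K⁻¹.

In kelvin: T₁ = 541.15 K, T₂ = 719.15 K. At constant volume, ΔS = nC_V ln(T₂/T₁) with C_V = 3R/2 = 12.47 J mol⁻¹ K⁻¹.
ΔS = 4.57 × 12.47 × ln(719.15/541.15) = 16.2 J/K.

ΔS = 16.2 J/K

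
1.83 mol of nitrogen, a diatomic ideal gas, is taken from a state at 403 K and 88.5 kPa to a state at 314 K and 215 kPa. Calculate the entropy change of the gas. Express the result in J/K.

ΔS = -26.8 J/K

ΔS = nC_p ln(T₂/T₁) − nR ln(P₂/P₁), with C_p = 7R/2 = 29.1 J mol⁻¹ K⁻¹ for a diatomic ideal gas.
ΔS = 1.83 × [29.1 × ln(314/403) − 8.314 × ln(215/88.5)] = -26.8 J/K.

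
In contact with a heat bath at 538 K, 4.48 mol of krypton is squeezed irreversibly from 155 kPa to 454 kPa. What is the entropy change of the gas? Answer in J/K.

ΔS_gas = -40 J/K

Entropy is a state function, so ΔS_gas depends only on the end states.
For an isothermal ideal gas ΔS_gas = nR ln(P₁/P₂) = 4.48 × 8.314 × ln(155/454) = -40 J/K.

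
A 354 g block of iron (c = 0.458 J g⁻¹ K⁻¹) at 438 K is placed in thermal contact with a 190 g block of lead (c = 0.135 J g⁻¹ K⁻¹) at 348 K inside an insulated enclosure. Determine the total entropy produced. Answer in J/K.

ΔS_total = 0.554 J/K

Energy balance: T_f = (m₁c₁T₁ + m₂c₂T₂)/(m₁c₁ + m₂c₂) = 425.71 K.
ΔS₁ = m₁c₁ ln(T_f/T₁) = 162.132 × ln(425.71/438) = -4.616 J/K.
ΔS₂ = m₂c₂ ln(T_f/T₂) = 25.65 × ln(425.71/348) = 5.17 J/K.
ΔS_total = -4.616 + 5.17 = 0.554 J/K.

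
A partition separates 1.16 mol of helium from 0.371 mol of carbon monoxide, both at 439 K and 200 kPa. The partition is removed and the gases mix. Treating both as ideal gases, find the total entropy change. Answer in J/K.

Mole fractions: x_A = 1.16/1.53 = 0.758, x_B = 0.242.
ΔS_mix = −R(n_A ln x_A + n_B ln x_B) = −8.314 × (1.16 ln 0.758 + 0.371 ln 0.242) = 7.05 J/K.

ΔS_mix = 7.05 J/K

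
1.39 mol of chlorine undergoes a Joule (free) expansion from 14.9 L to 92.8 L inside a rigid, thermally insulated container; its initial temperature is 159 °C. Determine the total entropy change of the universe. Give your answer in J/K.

ΔS_universe = 21.1 J/K

No heat is exchanged and no work is done, so the ideal-gas temperature stays constant.
Entropy is a state function; using a reversible isothermal path, ΔS_gas = nR ln(V₂/V₁) = 1.39 × 8.314 × ln(92.8/14.9) = 21.1 J/K.
The insulated surroundings exchange no heat, so ΔS_surr = 0 and ΔS_universe = ΔS_gas.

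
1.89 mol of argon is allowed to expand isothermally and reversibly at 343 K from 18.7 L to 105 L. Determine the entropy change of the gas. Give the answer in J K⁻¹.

ΔS_gas = 27.1 J/K

For an isothermal ideal gas ΔS_gas = nR ln(V₂/V₁) = 1.89 × 8.314 × ln(105/18.7) = 27.1 J/K.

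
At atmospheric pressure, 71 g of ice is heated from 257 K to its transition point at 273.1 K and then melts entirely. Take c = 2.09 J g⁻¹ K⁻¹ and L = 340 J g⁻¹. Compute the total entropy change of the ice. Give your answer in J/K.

ΔS = 97.4 J/K

Warming step: ΔS₁ = m c ln(T_tr/T_i) = 71 × 2.09 × ln(273.1/257) = 9.016 J/K.
Phase change: ΔS₂ = +mL/T_tr = 71 × 340 / 273.1 = 88.39 J/K.
ΔS_total = (9.016) + (88.39) = 97.4 J/K.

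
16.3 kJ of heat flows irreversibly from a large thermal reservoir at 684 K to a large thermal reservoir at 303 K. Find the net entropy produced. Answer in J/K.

ΔS_hot = −Q/T_H = −16300/684 = -23.83 J/K and ΔS_cold = +Q/T_C = 16300/303 = 53.8 J/K.
ΔS_total = -23.83 + 53.8 = 30 J/K, positive as the second law requires.

ΔS_total = 30 J/K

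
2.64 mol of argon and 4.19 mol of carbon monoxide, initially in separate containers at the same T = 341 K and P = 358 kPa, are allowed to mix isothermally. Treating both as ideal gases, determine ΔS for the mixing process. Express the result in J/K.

ΔS_mix = 37.9 J/K

Mole fractions: x_A = 2.64/6.83 = 0.387, x_B = 0.613.
ΔS_mix = −R(n_A ln x_A + n_B ln x_B) = −8.314 × (2.64 ln 0.387 + 4.19 ln 0.613) = 37.9 J/K.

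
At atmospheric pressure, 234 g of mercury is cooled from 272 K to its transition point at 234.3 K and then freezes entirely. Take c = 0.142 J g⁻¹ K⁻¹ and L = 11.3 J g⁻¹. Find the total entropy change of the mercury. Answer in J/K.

Cooling step: ΔS₁ = m c ln(T_tr/T_i) = 234 × 0.142 × ln(234.3/272) = -4.958 J/K.
Phase change: ΔS₂ = −mL/T_tr = −234 × 11.3 / 234.3 = -11.29 J/K.
ΔS_total = (-4.958) + (-11.29) = -16.2 J/K.

ΔS = -16.2 J/K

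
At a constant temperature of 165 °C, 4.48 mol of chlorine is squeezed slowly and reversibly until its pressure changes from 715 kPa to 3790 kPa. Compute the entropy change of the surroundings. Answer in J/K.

For an isothermal ideal gas ΔS_gas = nR ln(P₁/P₂) = 4.48 × 8.314 × ln(715/3790) = -62.1 J/K.
The process is reversible, so ΔS_surr = −ΔS_gas = 62.1 J/K and ΔS_universe = 0.

ΔS_surr = 62.1 J/K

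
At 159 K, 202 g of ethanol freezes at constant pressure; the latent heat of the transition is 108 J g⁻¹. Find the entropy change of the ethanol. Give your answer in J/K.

Heat released by the substance: Q = −mL = −202 × 108 = −21816 J.
At constant T, ΔS = Q_rev/T = −21816 / 159 = -137 J/K.

ΔS = -137 J/K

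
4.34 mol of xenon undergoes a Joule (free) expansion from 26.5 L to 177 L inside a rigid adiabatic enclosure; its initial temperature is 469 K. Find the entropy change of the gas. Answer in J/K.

No heat is exchanged and no work is done, so the ideal-gas temperature stays constant.
Entropy is a state function; using a reversible isothermal path, ΔS_gas = nR ln(V₂/V₁) = 4.34 × 8.314 × ln(177/26.5) = 68.5 J/K.

ΔS_gas = 68.5 J/K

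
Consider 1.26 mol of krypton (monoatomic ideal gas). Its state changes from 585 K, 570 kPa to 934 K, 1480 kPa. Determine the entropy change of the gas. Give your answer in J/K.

ΔS = nC_p ln(T₂/T₁) − nR ln(P₂/P₁), with C_p = 5R/2 = 20.79 J mol⁻¹ K⁻¹ for a monoatomic ideal gas.
ΔS = 1.26 × [20.79 × ln(934/585) − 8.314 × ln(1480/570)] = 2.26 J/K.

ΔS = 2.26 J/K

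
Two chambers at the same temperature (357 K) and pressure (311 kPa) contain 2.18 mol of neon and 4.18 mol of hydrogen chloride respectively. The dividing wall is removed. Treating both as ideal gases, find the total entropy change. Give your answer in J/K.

Mole fractions: x_A = 2.18/6.36 = 0.343, x_B = 0.657.
ΔS_mix = −R(n_A ln x_A + n_B ln x_B) = −8.314 × (2.18 ln 0.343 + 4.18 ln 0.657) = 34 J/K.

ΔS_mix = 34 J/K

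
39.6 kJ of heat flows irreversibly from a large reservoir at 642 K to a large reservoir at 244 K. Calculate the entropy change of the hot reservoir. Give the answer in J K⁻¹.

The hot reservoir loses heat Q, so ΔS_hot = −Q/T_H = −39600/642 = -61.7 J/K.

ΔS_hot = -61.7 J/K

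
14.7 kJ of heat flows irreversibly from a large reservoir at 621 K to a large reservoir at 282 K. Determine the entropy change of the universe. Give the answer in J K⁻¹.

ΔS_hot = −Q/T_H = −14700/621 = -23.67 J/K and ΔS_cold = +Q/T_C = 14700/282 = 52.13 J/K.
ΔS_total = -23.67 + 52.13 = 28.5 J/K, positive as the second law requires.

ΔS_total = 28.5 J/K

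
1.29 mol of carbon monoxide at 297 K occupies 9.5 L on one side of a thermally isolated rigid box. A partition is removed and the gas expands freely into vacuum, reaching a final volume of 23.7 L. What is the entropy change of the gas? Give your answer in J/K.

For an ideal gas in free expansion Q = 0 and W = 0, so T is unchanged.
Entropy is a state function; using a reversible isothermal path, ΔS_gas = nR ln(V₂/V₁) = 1.29 × 8.314 × ln(23.7/9.5) = 9.8 J/K.

ΔS_gas = 9.8 J/K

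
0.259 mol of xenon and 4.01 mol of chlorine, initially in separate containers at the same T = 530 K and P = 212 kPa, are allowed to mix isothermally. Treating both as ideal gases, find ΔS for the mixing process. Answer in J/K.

Mole fractions: x_A = 0.259/4.27 = 0.0607, x_B = 0.939.
ΔS_mix = −R(n_A ln x_A + n_B ln x_B) = −8.314 × (0.259 ln 0.0607 + 4.01 ln 0.939) = 8.12 J/K.

ΔS_mix = 8.12 J/K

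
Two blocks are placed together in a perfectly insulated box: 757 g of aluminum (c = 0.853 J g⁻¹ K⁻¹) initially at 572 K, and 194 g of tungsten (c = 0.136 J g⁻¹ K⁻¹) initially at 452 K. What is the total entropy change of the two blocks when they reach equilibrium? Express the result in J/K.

ΔS_total = 0.654 J/K

Energy balance: T_f = (m₁c₁T₁ + m₂c₂T₂)/(m₁c₁ + m₂c₂) = 567.29 K.
ΔS₁ = m₁c₁ ln(T_f/T₁) = 645.721 × ln(567.29/572) = -5.34 J/K.
ΔS₂ = m₂c₂ ln(T_f/T₂) = 26.384 × ln(567.29/452) = 5.994 J/K.
ΔS_total = -5.34 + 5.994 = 0.654 J/K.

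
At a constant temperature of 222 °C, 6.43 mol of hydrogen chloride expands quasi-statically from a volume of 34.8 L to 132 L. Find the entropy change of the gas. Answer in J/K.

ΔS_gas = 71.3 J/K

For an isothermal ideal gas ΔS_gas = nR ln(V₂/V₁) = 6.43 × 8.314 × ln(132/34.8) = 71.3 J/K.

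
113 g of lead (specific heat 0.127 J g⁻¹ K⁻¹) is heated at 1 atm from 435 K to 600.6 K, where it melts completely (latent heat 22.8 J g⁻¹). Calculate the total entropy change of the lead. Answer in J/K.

Warming step: ΔS₁ = m c ln(T_tr/T_i) = 113 × 0.127 × ln(600.6/435) = 4.629 J/K.
Phase change: ΔS₂ = +mL/T_tr = 113 × 22.8 / 600.6 = 4.29 J/K.
ΔS_total = (4.629) + (4.29) = 8.92 J/K.

ΔS = 8.92 J/K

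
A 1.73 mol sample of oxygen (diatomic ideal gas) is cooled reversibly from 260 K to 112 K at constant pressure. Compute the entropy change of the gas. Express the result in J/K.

At constant pressure, ΔS = nC_p ln(T₂/T₁) with C_p = 7R/2 = 29.1 J mol⁻¹ K⁻¹.
ΔS = 1.73 × 29.1 × ln(112/260) = -42.4 J/K.

ΔS = -42.4 J/K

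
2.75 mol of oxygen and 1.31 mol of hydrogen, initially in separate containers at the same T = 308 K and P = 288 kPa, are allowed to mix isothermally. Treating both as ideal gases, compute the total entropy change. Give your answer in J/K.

ΔS_mix = 21.2 J/K

Mole fractions: x_A = 2.75/4.06 = 0.677, x_B = 0.323.
ΔS_mix = −R(n_A ln x_A + n_B ln x_B) = −8.314 × (2.75 ln 0.677 + 1.31 ln 0.323) = 21.2 J/K.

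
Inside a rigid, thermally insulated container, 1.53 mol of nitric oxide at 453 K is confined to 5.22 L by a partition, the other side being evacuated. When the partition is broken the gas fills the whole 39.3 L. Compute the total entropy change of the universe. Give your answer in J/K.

ΔS_universe = 25.7 J/K

For an ideal gas in free expansion Q = 0 and W = 0, so T is unchanged.
Entropy is a state function; using a reversible isothermal path, ΔS_gas = nR ln(V₂/V₁) = 1.53 × 8.314 × ln(39.3/5.22) = 25.7 J/K.
The insulated surroundings exchange no heat, so ΔS_surr = 0 and ΔS_universe = ΔS_gas.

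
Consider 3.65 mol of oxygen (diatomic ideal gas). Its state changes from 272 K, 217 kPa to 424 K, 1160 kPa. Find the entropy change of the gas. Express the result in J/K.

ΔS = nC_p ln(T₂/T₁) − nR ln(P₂/P₁), with C_p = 7R/2 = 29.1 J mol⁻¹ K⁻¹ for a diatomic ideal gas.
ΔS = 3.65 × [29.1 × ln(424/272) − 8.314 × ln(1160/217)] = -3.72 J/K.

ΔS = -3.72 J/K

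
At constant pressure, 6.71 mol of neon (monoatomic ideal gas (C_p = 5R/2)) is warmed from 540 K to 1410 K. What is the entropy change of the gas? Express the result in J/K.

ΔS = 134 J/K

At constant pressure, ΔS = nC_p ln(T₂/T₁) with C_p = 5R/2 = 20.79 J mol⁻¹ K⁻¹.
ΔS = 6.71 × 20.79 × ln(1410/540) = 134 J/K.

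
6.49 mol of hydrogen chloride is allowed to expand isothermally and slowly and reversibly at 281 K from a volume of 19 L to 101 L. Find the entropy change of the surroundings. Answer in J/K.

ΔS_surr = -90.1 J/K

For an isothermal ideal gas ΔS_gas = nR ln(V₂/V₁) = 6.49 × 8.314 × ln(101/19) = 90.1 J/K.
The process is reversible, so ΔS_surr = −ΔS_gas = -90.1 J/K and ΔS_universe = 0.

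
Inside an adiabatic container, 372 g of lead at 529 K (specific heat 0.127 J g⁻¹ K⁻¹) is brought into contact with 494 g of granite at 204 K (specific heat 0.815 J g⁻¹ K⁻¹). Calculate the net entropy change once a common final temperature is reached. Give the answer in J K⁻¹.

ΔS_total = 24.6 J/K

Energy balance: T_f = (m₁c₁T₁ + m₂c₂T₂)/(m₁c₁ + m₂c₂) = 238.13 K.
ΔS₁ = m₁c₁ ln(T_f/T₁) = 47.244 × ln(238.13/529) = -37.71 J/K.
ΔS₂ = m₂c₂ ln(T_f/T₂) = 402.61 × ln(238.13/204) = 62.29 J/K.
ΔS_total = -37.71 + 62.29 = 24.6 J/K.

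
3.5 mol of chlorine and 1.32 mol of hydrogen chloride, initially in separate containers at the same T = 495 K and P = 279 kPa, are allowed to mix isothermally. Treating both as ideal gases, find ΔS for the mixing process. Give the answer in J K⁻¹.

ΔS_mix = 23.5 J/K

Mole fractions: x_A = 3.5/4.82 = 0.726, x_B = 0.274.
ΔS_mix = −R(n_A ln x_A + n_B ln x_B) = −8.314 × (3.5 ln 0.726 + 1.32 ln 0.274) = 23.5 J/K.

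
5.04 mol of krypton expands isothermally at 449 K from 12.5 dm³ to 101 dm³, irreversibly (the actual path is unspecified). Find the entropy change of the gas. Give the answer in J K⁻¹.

Entropy is a state function, so ΔS_gas depends only on the end states.
For an isothermal ideal gas ΔS_gas = nR ln(V₂/V₁) = 5.04 × 8.314 × ln(101/12.5) = 87.6 J/K.

ΔS_gas = 87.6 J/K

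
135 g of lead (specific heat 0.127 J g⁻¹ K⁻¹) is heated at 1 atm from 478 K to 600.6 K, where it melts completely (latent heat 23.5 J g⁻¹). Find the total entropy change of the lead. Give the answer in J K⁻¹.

ΔS = 9.2 J/K

Warming step: ΔS₁ = m c ln(T_tr/T_i) = 135 × 0.127 × ln(600.6/478) = 3.915 J/K.
Phase change: ΔS₂ = +mL/T_tr = 135 × 23.5 / 600.6 = 5.282 J/K.
ΔS_total = (3.915) + (5.282) = 9.2 J/K.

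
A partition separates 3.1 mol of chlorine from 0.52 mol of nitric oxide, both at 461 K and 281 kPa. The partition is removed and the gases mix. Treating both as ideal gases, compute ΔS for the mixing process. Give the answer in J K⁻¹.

Mole fractions: x_A = 3.1/3.62 = 0.856, x_B = 0.144.
ΔS_mix = −R(n_A ln x_A + n_B ln x_B) = −8.314 × (3.1 ln 0.856 + 0.52 ln 0.144) = 12.4 J/K.

ΔS_mix = 12.4 J/K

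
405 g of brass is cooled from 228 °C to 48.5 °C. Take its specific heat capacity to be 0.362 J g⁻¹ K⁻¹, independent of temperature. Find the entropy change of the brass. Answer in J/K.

In kelvin: T₁ = 501.15 K, T₂ = 321.65 K. ΔS = ∫dQ_rev/T = m c ln(T₂/T₁) = 405 × 0.362 × ln(321.65/501.15) = -65 J/K.

ΔS = -65 J/K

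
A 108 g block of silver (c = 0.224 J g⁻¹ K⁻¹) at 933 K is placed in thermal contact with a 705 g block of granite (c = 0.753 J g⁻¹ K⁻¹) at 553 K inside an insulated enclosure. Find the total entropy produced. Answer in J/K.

ΔS_total = 3.73 J/K

Energy balance: T_f = (m₁c₁T₁ + m₂c₂T₂)/(m₁c₁ + m₂c₂) = 569.56 K.
ΔS₁ = m₁c₁ ln(T_f/T₁) = 24.192 × ln(569.56/933) = -11.94 J/K.
ΔS₂ = m₂c₂ ln(T_f/T₂) = 530.865 × ln(569.56/553) = 15.67 J/K.
ΔS_total = -11.94 + 15.67 = 3.73 J/K.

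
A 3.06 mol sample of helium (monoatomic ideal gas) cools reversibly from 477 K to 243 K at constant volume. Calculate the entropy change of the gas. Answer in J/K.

ΔS = -25.7 J/K

At constant volume, ΔS = nC_V ln(T₂/T₁) with C_V = 3R/2 = 12.47 J mol⁻¹ K⁻¹.
ΔS = 3.06 × 12.47 × ln(243/477) = -25.7 J/K.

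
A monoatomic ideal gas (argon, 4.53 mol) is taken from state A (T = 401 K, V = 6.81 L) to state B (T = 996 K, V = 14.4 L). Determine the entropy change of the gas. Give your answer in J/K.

ΔS = 79.6 J/K

Entropy is a state function: ΔS = nC_V ln(T₂/T₁) + nR ln(V₂/V₁), with C_V = 3R/2 = 12.47 J mol⁻¹ K⁻¹ for a monoatomic ideal gas.
ΔS = 4.53 × [12.47 × ln(996/401) + 8.314 × ln(14.4/6.81)] = 79.6 J/K.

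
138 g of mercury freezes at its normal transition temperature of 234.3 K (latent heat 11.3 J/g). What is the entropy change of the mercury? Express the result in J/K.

Heat released by the substance: Q = −mL = −138 × 11.3 = −1559.4 J.
At constant T, ΔS = Q_rev/T = −1559.4 / 234.3 = -6.66 J/K.

ΔS = -6.66 J/K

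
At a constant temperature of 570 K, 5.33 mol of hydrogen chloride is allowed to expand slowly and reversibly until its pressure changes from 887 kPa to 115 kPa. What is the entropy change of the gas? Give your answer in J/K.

For an isothermal ideal gas ΔS_gas = nR ln(P₁/P₂) = 5.33 × 8.314 × ln(887/115) = 90.5 J/K.

ΔS_gas = 90.5 J/K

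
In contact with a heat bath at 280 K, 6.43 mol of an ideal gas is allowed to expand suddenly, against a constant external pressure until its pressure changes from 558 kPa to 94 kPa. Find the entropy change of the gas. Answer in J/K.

Entropy is a state function, so ΔS_gas depends only on the end states.
For an isothermal ideal gas ΔS_gas = nR ln(P₁/P₂) = 6.43 × 8.314 × ln(558/94) = 95.2 J/K.

ΔS_gas = 95.2 J/K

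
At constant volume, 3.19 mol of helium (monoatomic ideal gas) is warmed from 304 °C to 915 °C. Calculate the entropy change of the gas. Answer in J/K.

ΔS = 28.7 J/K

In kelvin: T₁ = 577.15 K, T₂ = 1188.15 K. At constant volume, ΔS = nC_V ln(T₂/T₁) with C_V = 3R/2 = 12.47 J mol⁻¹ K⁻¹.
ΔS = 3.19 × 12.47 × ln(1188.15/577.15) = 28.7 J/K.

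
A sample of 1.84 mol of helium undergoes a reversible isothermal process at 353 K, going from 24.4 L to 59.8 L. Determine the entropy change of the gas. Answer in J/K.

ΔS_gas = 13.7 J/K

For an isothermal ideal gas ΔS_gas = nR ln(V₂/V₁) = 1.84 × 8.314 × ln(59.8/24.4) = 13.7 J/K.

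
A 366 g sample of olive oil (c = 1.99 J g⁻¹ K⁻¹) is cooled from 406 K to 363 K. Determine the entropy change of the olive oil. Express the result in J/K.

ΔS = -81.5 J/K

ΔS = ∫dQ_rev/T = m c ln(T₂/T₁) = 366 × 1.99 × ln(363/406) = -81.5 J/K.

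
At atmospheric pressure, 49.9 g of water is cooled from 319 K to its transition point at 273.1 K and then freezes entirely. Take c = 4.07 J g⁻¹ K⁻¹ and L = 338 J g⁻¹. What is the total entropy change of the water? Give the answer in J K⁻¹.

Cooling step: ΔS₁ = m c ln(T_tr/T_i) = 49.9 × 4.07 × ln(273.1/319) = -31.55 J/K.
Phase change: ΔS₂ = −mL/T_tr = −49.9 × 338 / 273.1 = -61.76 J/K.
ΔS_total = (-31.55) + (-61.76) = -93.3 J/K.

ΔS = -93.3 J/K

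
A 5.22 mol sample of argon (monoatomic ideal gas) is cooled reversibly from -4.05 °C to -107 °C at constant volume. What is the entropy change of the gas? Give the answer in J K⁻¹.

ΔS = -31.4 J/K

In kelvin: T₁ = 269.1 K, T₂ = 166.15 K. At constant volume, ΔS = nC_V ln(T₂/T₁) with C_V = 3R/2 = 12.47 J mol⁻¹ K⁻¹.
ΔS = 5.22 × 12.47 × ln(166.15/269.1) = -31.4 J/K.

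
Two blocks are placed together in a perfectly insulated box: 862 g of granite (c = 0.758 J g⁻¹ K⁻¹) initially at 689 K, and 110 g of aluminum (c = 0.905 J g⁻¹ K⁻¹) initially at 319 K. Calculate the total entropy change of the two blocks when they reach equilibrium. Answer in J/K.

ΔS_total = 21.2 J/K

Energy balance: T_f = (m₁c₁T₁ + m₂c₂T₂)/(m₁c₁ + m₂c₂) = 640.08 K.
ΔS₁ = m₁c₁ ln(T_f/T₁) = 653.396 × ln(640.08/689) = -48.12 J/K.
ΔS₂ = m₂c₂ ln(T_f/T₂) = 99.55 × ln(640.08/319) = 69.33 J/K.
ΔS_total = -48.12 + 69.33 = 21.2 J/K.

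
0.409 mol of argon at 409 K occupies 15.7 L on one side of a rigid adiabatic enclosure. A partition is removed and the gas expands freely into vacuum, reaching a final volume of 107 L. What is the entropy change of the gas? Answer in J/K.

ΔS_gas = 6.53 J/K

No heat is exchanged and no work is done, so the ideal-gas temperature stays constant.
Entropy is a state function; using a reversible isothermal path, ΔS_gas = nR ln(V₂/V₁) = 0.409 × 8.314 × ln(107/15.7) = 6.53 J/K.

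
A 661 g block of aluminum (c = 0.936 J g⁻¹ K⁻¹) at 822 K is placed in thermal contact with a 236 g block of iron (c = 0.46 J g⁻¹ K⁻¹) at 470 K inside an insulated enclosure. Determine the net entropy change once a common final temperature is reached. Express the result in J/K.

ΔS_total = 12.6 J/K

Energy balance: T_f = (m₁c₁T₁ + m₂c₂T₂)/(m₁c₁ + m₂c₂) = 769.46 K.
ΔS₁ = m₁c₁ ln(T_f/T₁) = 618.696 × ln(769.46/822) = -40.87 J/K.
ΔS₂ = m₂c₂ ln(T_f/T₂) = 108.56 × ln(769.46/470) = 53.51 J/K.
ΔS_total = -40.87 + 53.51 = 12.6 J/K.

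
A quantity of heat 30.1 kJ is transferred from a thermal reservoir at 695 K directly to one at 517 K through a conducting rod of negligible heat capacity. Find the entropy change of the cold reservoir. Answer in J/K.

ΔS_cold = 58.2 J/K

The cold reservoir gains heat Q, so ΔS_cold = +Q/T_C = 30100/517 = 58.2 J/K.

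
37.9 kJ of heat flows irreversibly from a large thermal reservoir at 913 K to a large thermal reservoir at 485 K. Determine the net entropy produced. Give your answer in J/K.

ΔS_total = 36.6 J/K

ΔS_hot = −Q/T_H = −37900/913 = -41.51 J/K and ΔS_cold = +Q/T_C = 37900/485 = 78.14 J/K.
ΔS_total = -41.51 + 78.14 = 36.6 J/K, positive as the second law requires.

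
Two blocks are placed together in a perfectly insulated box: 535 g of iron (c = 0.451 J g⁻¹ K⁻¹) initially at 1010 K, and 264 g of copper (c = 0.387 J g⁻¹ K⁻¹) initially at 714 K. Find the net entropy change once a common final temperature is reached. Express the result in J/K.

Energy balance: T_f = (m₁c₁T₁ + m₂c₂T₂)/(m₁c₁ + m₂c₂) = 921.95 K.
ΔS₁ = m₁c₁ ln(T_f/T₁) = 241.285 × ln(921.95/1010) = -22.009 J/K.
ΔS₂ = m₂c₂ ln(T_f/T₂) = 102.168 × ln(921.95/714) = 26.115 J/K.
ΔS_total = -22.009 + 26.115 = 4.11 J/K.

ΔS_total = 4.11 J/K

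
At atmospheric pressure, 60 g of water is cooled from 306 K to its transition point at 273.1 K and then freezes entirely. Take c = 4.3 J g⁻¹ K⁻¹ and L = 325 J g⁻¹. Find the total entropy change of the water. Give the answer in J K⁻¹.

Cooling step: ΔS₁ = m c ln(T_tr/T_i) = 60 × 4.3 × ln(273.1/306) = -29.35 J/K.
Phase change: ΔS₂ = −mL/T_tr = −60 × 325 / 273.1 = -71.4 J/K.
ΔS_total = (-29.35) + (-71.4) = -101 J/K.

ΔS = -101 J/K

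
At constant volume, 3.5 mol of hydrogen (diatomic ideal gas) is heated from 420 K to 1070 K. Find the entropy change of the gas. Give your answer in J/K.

At constant volume, ΔS = nC_V ln(T₂/T₁) with C_V = 5R/2 = 20.79 J mol⁻¹ K⁻¹.
ΔS = 3.5 × 20.79 × ln(1070/420) = 68 J/K.

ΔS = 68 J/K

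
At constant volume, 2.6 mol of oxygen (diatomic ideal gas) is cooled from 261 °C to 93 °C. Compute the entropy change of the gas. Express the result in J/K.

In kelvin: T₁ = 534.15 K, T₂ = 366.15 K. At constant volume, ΔS = nC_V ln(T₂/T₁) with C_V = 5R/2 = 20.79 J mol⁻¹ K⁻¹.
ΔS = 2.6 × 20.79 × ln(366.15/534.15) = -20.4 J/K.

ΔS = -20.4 J/K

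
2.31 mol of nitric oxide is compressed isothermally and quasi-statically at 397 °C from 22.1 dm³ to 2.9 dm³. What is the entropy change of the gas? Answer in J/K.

ΔS_gas = -39 J/K

For an isothermal ideal gas ΔS_gas = nR ln(V₂/V₁) = 2.31 × 8.314 × ln(2.9/22.1) = -39 J/K.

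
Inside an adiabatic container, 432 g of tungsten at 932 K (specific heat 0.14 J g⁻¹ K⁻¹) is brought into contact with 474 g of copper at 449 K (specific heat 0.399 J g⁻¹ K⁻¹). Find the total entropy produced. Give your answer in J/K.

ΔS_total = 13.6 J/K

Energy balance: T_f = (m₁c₁T₁ + m₂c₂T₂)/(m₁c₁ + m₂c₂) = 566.03 K.
ΔS₁ = m₁c₁ ln(T_f/T₁) = 60.48 × ln(566.03/932) = -30.16 J/K.
ΔS₂ = m₂c₂ ln(T_f/T₂) = 189.126 × ln(566.03/449) = 43.807 J/K.
ΔS_total = -30.16 + 43.807 = 13.6 J/K.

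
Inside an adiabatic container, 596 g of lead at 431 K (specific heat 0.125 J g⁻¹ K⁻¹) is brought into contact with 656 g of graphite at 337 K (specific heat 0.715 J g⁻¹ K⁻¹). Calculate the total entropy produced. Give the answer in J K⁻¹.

ΔS_total = 2.06 J/K

Energy balance: T_f = (m₁c₁T₁ + m₂c₂T₂)/(m₁c₁ + m₂c₂) = 349.88 K.
ΔS₁ = m₁c₁ ln(T_f/T₁) = 74.5 × ln(349.88/431) = -15.534 J/K.
ΔS₂ = m₂c₂ ln(T_f/T₂) = 469.04 × ln(349.88/337) = 17.598 J/K.
ΔS_total = -15.534 + 17.598 = 2.06 J/K.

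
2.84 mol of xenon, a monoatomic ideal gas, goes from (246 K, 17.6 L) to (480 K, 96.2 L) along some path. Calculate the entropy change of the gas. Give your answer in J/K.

Entropy is a state function: ΔS = nC_V ln(T₂/T₁) + nR ln(V₂/V₁), with C_V = 3R/2 = 12.47 J mol⁻¹ K⁻¹ for a monoatomic ideal gas.
ΔS = 2.84 × [12.47 × ln(480/246) + 8.314 × ln(96.2/17.6)] = 63.8 J/K.

ΔS = 63.8 J/K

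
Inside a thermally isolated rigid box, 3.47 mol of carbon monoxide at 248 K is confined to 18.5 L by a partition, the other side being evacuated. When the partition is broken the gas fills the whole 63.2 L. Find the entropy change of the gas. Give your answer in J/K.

No heat is exchanged and no work is done, so the ideal-gas temperature stays constant.
Entropy is a state function; using a reversible isothermal path, ΔS_gas = nR ln(V₂/V₁) = 3.47 × 8.314 × ln(63.2/18.5) = 35.4 J/K.

ΔS_gas = 35.4 J/K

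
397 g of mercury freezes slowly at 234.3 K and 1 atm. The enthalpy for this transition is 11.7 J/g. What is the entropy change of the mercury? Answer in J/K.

Heat released by the substance: Q = −mL = −397 × 11.7 = −4644.9 J.
At constant T, ΔS = Q_rev/T = −4644.9 / 234.3 = -19.8 J/K.

ΔS = -19.8 J/K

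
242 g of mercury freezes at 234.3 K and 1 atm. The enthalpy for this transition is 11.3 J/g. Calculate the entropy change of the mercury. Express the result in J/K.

Heat released by the substance: Q = −mL = −242 × 11.3 = −2734.6 J.
At constant T, ΔS = Q_rev/T = −2734.6 / 234.3 = -11.7 J/K.

ΔS = -11.7 J/K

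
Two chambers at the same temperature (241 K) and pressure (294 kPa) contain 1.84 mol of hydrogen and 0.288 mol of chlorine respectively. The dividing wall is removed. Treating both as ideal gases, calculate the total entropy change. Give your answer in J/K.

ΔS_mix = 7.01 J/K

Mole fractions: x_A = 1.84/2.13 = 0.865, x_B = 0.135.
ΔS_mix = −R(n_A ln x_A + n_B ln x_B) = −8.314 × (1.84 ln 0.865 + 0.288 ln 0.135) = 7.01 J/K.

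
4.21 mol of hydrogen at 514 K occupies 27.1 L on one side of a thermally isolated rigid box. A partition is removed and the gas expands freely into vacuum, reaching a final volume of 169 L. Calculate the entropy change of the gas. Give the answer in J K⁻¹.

ΔS_gas = 64.1 J/K

For an ideal gas in free expansion Q = 0 and W = 0, so T is unchanged.
Entropy is a state function; using a reversible isothermal path, ΔS_gas = nR ln(V₂/V₁) = 4.21 × 8.314 × ln(169/27.1) = 64.1 J/K.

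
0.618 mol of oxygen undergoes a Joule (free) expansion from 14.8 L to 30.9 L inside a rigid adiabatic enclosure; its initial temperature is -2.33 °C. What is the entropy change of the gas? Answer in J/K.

For an ideal gas in free expansion Q = 0 and W = 0, so T is unchanged.
Entropy is a state function; using a reversible isothermal path, ΔS_gas = nR ln(V₂/V₁) = 0.618 × 8.314 × ln(30.9/14.8) = 3.78 J/K.

ΔS_gas = 3.78 J/K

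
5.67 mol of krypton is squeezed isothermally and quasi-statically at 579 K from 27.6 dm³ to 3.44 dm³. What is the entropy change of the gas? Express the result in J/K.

For an isothermal ideal gas ΔS_gas = nR ln(V₂/V₁) = 5.67 × 8.314 × ln(3.44/27.6) = -98.2 J/K.

ΔS_gas = -98.2 J/K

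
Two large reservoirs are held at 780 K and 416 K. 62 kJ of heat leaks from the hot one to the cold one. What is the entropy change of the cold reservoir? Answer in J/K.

ΔS_cold = 149 J/K

The cold reservoir gains heat Q, so ΔS_cold = +Q/T_C = 62000/416 = 149 J/K.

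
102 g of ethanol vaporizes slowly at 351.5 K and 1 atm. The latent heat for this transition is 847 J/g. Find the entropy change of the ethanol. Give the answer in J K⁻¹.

ΔS = 246 J/K

Heat absorbed by the substance: Q = mL = 102 × 847 = 86394 J.
At constant T, ΔS = Q_rev/T = 86394 / 351.5 = 246 J/K.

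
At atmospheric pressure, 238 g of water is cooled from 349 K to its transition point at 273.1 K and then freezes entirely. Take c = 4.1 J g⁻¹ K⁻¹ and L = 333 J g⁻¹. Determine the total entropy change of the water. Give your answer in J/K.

ΔS = -530 J/K

Cooling step: ΔS₁ = m c ln(T_tr/T_i) = 238 × 4.1 × ln(273.1/349) = -239.3 J/K.
Phase change: ΔS₂ = −mL/T_tr = −238 × 333 / 273.1 = -290.2 J/K.
ΔS_total = (-239.3) + (-290.2) = -530 J/K.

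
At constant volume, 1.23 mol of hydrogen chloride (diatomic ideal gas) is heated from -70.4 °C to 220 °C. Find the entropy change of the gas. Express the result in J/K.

In kelvin: T₁ = 202.75 K, T₂ = 493.15 K. At constant volume, ΔS = nC_V ln(T₂/T₁) with C_V = 5R/2 = 20.79 J mol⁻¹ K⁻¹.
ΔS = 1.23 × 20.79 × ln(493.15/202.75) = 22.7 J/K.

ΔS = 22.7 J/K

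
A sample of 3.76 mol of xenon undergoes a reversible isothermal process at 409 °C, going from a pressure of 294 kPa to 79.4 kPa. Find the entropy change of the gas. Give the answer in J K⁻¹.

For an isothermal ideal gas ΔS_gas = nR ln(P₁/P₂) = 3.76 × 8.314 × ln(294/79.4) = 40.9 J/K.

ΔS_gas = 40.9 J/K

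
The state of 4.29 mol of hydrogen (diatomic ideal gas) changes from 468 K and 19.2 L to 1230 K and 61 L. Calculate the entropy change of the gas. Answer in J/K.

Entropy is a state function: ΔS = nC_V ln(T₂/T₁) + nR ln(V₂/V₁), with C_V = 5R/2 = 20.79 J mol⁻¹ K⁻¹ for a diatomic ideal gas.
ΔS = 4.29 × [20.79 × ln(1230/468) + 8.314 × ln(61/19.2)] = 127 J/K.

ΔS = 127 J/K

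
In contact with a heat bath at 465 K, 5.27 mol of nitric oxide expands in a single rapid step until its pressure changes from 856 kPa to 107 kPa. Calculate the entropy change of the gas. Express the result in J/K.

ΔS_gas = 91.1 J/K

Entropy is a state function, so ΔS_gas depends only on the end states.
For an isothermal ideal gas ΔS_gas = nR ln(P₁/P₂) = 5.27 × 8.314 × ln(856/107) = 91.1 J/K.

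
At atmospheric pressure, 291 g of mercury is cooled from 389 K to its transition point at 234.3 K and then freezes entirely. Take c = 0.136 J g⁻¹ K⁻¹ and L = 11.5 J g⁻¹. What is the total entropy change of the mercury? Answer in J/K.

Cooling step: ΔS₁ = m c ln(T_tr/T_i) = 291 × 0.136 × ln(234.3/389) = -20.06 J/K.
Phase change: ΔS₂ = −mL/T_tr = −291 × 11.5 / 234.3 = -14.28 J/K.
ΔS_total = (-20.06) + (-14.28) = -34.3 J/K.

ΔS = -34.3 J/K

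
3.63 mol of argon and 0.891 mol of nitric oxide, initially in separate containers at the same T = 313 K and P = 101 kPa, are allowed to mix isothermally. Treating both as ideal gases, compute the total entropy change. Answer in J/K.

ΔS_mix = 18.7 J/K

Mole fractions: x_A = 3.63/4.52 = 0.803, x_B = 0.197.
ΔS_mix = −R(n_A ln x_A + n_B ln x_B) = −8.314 × (3.63 ln 0.803 + 0.891 ln 0.197) = 18.7 J/K.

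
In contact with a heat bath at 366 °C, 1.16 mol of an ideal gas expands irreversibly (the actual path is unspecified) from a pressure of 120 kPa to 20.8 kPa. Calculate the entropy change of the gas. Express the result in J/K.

Entropy is a state function, so ΔS_gas depends only on the end states.
For an isothermal ideal gas ΔS_gas = nR ln(P₁/P₂) = 1.16 × 8.314 × ln(120/20.8) = 16.9 J/K.

ΔS_gas = 16.9 J/K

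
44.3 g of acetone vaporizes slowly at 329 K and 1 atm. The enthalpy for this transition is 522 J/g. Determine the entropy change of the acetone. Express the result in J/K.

Heat absorbed by the substance: Q = mL = 44.3 × 522 = 23124.6 J.
At constant T, ΔS = Q_rev/T = 23124.6 / 329 = 70.3 J/K.

ΔS = 70.3 J/K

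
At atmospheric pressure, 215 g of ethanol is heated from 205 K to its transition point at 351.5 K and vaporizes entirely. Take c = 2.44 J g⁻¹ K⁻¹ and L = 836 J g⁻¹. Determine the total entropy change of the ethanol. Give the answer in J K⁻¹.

Warming step: ΔS₁ = m c ln(T_tr/T_i) = 215 × 2.44 × ln(351.5/205) = 282.9 J/K.
Phase change: ΔS₂ = +mL/T_tr = 215 × 836 / 351.5 = 511.4 J/K.
ΔS_total = (282.9) + (511.4) = 794 J/K.

ΔS = 794 J/K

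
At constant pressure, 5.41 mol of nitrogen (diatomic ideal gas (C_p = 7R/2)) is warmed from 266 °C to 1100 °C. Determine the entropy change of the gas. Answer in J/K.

ΔS = 147 J/K

In kelvin: T₁ = 539.15 K, T₂ = 1373.15 K. At constant pressure, ΔS = nC_p ln(T₂/T₁) with C_p = 7R/2 = 29.1 J mol⁻¹ K⁻¹.
ΔS = 5.41 × 29.1 × ln(1373.15/539.15) = 147 J/K.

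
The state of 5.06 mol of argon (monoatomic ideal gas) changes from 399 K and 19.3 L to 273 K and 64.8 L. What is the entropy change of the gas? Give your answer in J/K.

ΔS = 27 J/K

Entropy is a state function: ΔS = nC_V ln(T₂/T₁) + nR ln(V₂/V₁), with C_V = 3R/2 = 12.47 J mol⁻¹ K⁻¹ for a monoatomic ideal gas.
ΔS = 5.06 × [12.47 × ln(273/399) + 8.314 × ln(64.8/19.3)] = 27 J/K.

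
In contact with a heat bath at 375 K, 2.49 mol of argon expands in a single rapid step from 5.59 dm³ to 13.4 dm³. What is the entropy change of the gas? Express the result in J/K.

Entropy is a state function, so ΔS_gas depends only on the end states.
For an isothermal ideal gas ΔS_gas = nR ln(V₂/V₁) = 2.49 × 8.314 × ln(13.4/5.59) = 18.1 J/K.

ΔS_gas = 18.1 J/K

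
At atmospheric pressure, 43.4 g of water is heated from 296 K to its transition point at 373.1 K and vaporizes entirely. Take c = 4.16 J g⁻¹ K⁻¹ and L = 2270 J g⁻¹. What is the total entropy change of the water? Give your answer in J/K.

Warming step: ΔS₁ = m c ln(T_tr/T_i) = 43.4 × 4.16 × ln(373.1/296) = 41.79 J/K.
Phase change: ΔS₂ = +mL/T_tr = 43.4 × 2270 / 373.1 = 264.1 J/K.
ΔS_total = (41.79) + (264.1) = 306 J/K.

ΔS = 306 J/K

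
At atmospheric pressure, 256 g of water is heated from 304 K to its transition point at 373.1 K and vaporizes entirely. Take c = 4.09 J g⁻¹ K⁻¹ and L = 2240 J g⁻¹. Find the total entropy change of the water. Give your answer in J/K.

Warming step: ΔS₁ = m c ln(T_tr/T_i) = 256 × 4.09 × ln(373.1/304) = 214.5 J/K.
Phase change: ΔS₂ = +mL/T_tr = 256 × 2240 / 373.1 = 1537 J/K.
ΔS_total = (214.5) + (1537) = 1750 J/K.

ΔS = 1750 J/K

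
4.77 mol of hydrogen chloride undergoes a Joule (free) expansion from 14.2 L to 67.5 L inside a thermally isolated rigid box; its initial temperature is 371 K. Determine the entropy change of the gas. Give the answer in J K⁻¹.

No heat is exchanged and no work is done, so the ideal-gas temperature stays constant.
Entropy is a state function; using a reversible isothermal path, ΔS_gas = nR ln(V₂/V₁) = 4.77 × 8.314 × ln(67.5/14.2) = 61.8 J/K.

ΔS_gas = 61.8 J/K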